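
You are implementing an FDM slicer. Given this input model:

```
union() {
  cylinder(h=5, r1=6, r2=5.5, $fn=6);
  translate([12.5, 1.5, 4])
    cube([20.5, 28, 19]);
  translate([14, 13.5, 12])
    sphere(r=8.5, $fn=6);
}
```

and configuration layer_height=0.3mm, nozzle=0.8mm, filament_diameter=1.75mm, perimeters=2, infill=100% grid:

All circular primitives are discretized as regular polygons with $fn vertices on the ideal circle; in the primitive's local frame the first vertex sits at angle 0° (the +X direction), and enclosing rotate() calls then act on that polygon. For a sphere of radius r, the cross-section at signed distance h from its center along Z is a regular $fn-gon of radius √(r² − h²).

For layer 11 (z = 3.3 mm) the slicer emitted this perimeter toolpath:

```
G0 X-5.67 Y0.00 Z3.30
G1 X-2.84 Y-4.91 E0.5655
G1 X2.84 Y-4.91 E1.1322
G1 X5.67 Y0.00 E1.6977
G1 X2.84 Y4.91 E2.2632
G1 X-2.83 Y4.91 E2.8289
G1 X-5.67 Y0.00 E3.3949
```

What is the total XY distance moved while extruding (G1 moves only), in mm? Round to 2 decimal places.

34.02 mm

Sum the Euclidean lengths of each G1 segment: total = 34.02 mm.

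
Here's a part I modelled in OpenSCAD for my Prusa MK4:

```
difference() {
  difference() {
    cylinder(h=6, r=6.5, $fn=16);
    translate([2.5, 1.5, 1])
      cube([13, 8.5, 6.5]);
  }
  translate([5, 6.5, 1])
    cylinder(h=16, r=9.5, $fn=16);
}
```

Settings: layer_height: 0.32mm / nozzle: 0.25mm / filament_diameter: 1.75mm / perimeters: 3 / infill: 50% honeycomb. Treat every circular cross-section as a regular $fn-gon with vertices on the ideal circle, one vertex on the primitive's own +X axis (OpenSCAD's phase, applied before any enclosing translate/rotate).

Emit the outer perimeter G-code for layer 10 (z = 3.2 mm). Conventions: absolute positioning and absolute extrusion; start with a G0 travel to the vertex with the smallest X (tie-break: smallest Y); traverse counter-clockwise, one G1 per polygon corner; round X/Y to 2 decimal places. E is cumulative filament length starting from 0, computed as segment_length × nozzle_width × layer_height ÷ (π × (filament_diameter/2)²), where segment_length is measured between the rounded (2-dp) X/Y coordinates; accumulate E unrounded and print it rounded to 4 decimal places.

At z = 3.2 mm: the cylinder: section is a regular 16-gon, circumradius r=6.5; the cube at (2.5, 1.5) is present — its section is the full 13×8.5 rectangle; After the difference (first − rest): starting from the r=6.5 cylinder, the 13×8.5 cube at (2.5, 1.5) partially overlaps it — only the 10.93 mm² overlap (of its 110.50 mm²) is removed, clipping the outline — 1 connected region; the cylinder at (5, 6.5): section is a regular 16-gon, circumradius r=9.5; Taking the first minus the rest: starting from that combined region, the r=9.5 cylinder at (5, 6.5) partially overlaps it — only the 58.80 mm² overlap (of its 276.30 mm²) is removed, clipping the outline — 1 connected region. The outline is a single polygon with 15 vertices. Extrusion per mm of travel: 0.25 × 0.32 / (π × 0.875²) = 0.033260. Accumulating E over each segment gives final E = 1.2260.

G0 X-6.50 Y0.00 Z3.20
G1 X-6.01 Y-2.49 E0.0844
G1 X-4.60 Y-4.60 E0.1688
G1 X-2.49 Y-6.01 E0.2532
G1 X0.00 Y-6.50 E0.3376
G1 X2.49 Y-6.01 E0.4220
G1 X4.60 Y-4.60 E0.5064
G1 X5.76 Y-2.85 E0.5763
G1 X5.00 Y-3.00 E0.6020
G1 X1.36 Y-2.28 E0.7254
G1 X-1.72 Y-0.22 E0.8487
G1 X-3.78 Y2.86 E0.9719
G1 X-4.18 Y4.88 E1.0404
G1 X-4.60 Y4.60 E1.0572
G1 X-6.01 Y2.49 E1.1416
G1 X-6.50 Y0.00 E1.2260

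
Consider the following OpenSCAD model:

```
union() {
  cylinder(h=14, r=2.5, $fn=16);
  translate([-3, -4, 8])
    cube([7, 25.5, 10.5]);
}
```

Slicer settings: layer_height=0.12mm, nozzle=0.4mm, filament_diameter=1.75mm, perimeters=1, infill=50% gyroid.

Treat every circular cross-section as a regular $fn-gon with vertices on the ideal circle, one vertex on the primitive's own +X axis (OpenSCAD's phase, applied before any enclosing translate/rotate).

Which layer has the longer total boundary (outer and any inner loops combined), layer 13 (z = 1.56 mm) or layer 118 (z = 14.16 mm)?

Layer 13 (z = 1.56): the r=2.5 cylinder gives a regular 16-gon of circumradius 2.5 (constant along its height) (perimeter = 2·16·2.500·sin(180°/16) = 15.61 mm); the cube at (-3, -4) is not intersected at this z (z outside [8, 18.5]); Combining (union): only the r=2.5 cylinder is present, so the union is just that shape — boundary = 15.61 mm. So its perimeter = 15.61 mm. Layer 118 (z = 14.16): the cylinder does not reach this height (z outside [0, 14]); the cube at (-3, -4) (footprint 7×25.5) is included at this height (perimeter 65.00 mm); Combining (union): only the 7×25.5 cube at (-3, -4) is present, so the union is just that shape — boundary = 65.00 mm. So its perimeter = 65.00 mm. Layer 118 is larger (65.00 vs 15.61 mm).

layer 118 (z = 14.16 mm)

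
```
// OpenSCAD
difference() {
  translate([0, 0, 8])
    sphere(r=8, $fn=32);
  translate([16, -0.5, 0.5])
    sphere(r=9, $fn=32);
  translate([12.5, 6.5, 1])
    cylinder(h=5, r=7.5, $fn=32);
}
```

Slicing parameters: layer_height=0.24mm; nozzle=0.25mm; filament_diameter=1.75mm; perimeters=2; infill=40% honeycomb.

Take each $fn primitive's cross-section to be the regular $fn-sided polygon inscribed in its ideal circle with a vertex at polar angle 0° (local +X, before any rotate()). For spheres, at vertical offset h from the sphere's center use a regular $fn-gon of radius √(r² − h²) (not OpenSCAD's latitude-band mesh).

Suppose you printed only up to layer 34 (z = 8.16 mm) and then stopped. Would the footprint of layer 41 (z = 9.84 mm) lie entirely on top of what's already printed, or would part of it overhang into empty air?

entirely on top

Compare the two slices. At z = 8.16: the r=8 sphere slices to a regular 32-gon of circumradius 7.998 (√(r²−h²) with h=0.16 from center) (area = (32/2)·7.998²·sin(360°/32) = 199.69 mm²); the r=9 sphere at (16, -0.5) slices to a regular 32-gon of circumradius 4.725 (√(r²−h²) with h=7.66 from center) (area = (32/2)·4.725²·sin(360°/32) = 69.68 mm²); the cylinder at (12.5, 6.5) does not reach this height (z outside [1, 6]); After the difference (first − rest): starting from the r=8 sphere (199.69 mm²), the r=9 sphere at (16, -0.5) misses the remaining region (no effect) — area = 199.69 mm². At z = 9.84: the r=8 sphere contributes a regular 32-gon of circumradius √(8²−1.84²) = 7.786 (area = (32/2)·7.786²·sin(360°/32) = 189.20 mm²); the sphere at (16, -0.5) is not intersected at this z (|z−center|=9.340 > r=9); the cylinder at (12.5, 6.5) is not intersected at this z (z outside [1, 6]); Subtracting the remaining from the first: none of the subtracted shapes is present at this height, so the r=8 sphere is unchanged — area = 189.20 mm². Checking containment: the cross-section at z = 9.84 is a subset of the cross-section at z = 8.16.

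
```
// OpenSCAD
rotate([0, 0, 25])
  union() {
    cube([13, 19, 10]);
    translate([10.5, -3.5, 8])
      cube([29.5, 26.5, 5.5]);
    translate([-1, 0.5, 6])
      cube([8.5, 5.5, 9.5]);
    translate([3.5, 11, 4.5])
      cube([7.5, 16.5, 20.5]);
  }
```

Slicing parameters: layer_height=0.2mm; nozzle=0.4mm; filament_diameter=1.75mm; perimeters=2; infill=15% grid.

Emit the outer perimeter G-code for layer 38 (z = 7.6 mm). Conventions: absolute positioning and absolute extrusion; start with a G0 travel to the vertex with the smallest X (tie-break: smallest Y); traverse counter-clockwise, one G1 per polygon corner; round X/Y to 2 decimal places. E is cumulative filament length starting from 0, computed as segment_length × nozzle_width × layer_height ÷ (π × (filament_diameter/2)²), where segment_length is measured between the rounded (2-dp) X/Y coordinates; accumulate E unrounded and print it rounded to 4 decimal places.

G0 X-8.45 Y26.40 Z7.60
G1 X-4.86 Y18.70 E0.2826
G1 X-8.03 Y17.22 E0.3989
G1 X-2.54 Y5.44 E0.8312
G1 X-3.44 Y5.02 E0.8642
G1 X-1.12 Y0.03 E1.0473
G1 X-0.21 Y0.45 E1.0806
G1 X0.00 Y0.00 E1.0971
G1 X11.78 Y5.49 E1.5294
G1 X3.75 Y22.71 E2.1613
G1 X1.94 Y21.87 E2.2277
G1 X-1.65 Y29.57 E2.5103
G1 X-8.45 Y26.40 E2.7598

At z = 7.6 mm: the cube (footprint 13×19) is included at this height; the cube at (10.5, -3.5) is absent (z outside [8, 13.5]); the cube at (-1, 0.5) is present — its section is the full 8.5×5.5 rectangle; the cube at (3.5, 11) (footprint 7.5×16.5) is included at this height; Combining (union): the regions partially overlap (shared area 101.25 mm²), so overlapping operands fuse into one piece — 1 connected region; (rotated 25° about Z; rotation is an isometry so areas/perimeters/island counts are preserved). The outline is a single polygon with 12 vertices. Extrusion per mm of travel: 0.4 × 0.2 / (π × 0.875²) = 0.033260. Accumulating E over each segment gives final E = 2.7598.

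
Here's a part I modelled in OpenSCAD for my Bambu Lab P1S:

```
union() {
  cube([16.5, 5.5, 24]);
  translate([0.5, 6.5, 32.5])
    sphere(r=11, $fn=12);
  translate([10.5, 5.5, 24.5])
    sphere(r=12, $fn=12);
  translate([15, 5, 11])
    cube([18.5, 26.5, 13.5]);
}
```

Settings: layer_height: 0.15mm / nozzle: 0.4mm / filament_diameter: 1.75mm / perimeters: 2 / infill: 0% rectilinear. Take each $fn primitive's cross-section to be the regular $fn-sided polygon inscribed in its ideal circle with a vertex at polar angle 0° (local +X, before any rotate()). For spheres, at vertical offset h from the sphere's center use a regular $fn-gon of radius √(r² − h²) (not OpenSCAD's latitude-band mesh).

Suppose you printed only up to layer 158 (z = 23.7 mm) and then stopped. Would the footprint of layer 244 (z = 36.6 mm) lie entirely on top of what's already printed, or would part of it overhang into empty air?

part overhangs

Compare the two slices. At z = 23.7: the cube (footprint 16.5×5.5) is included at this height (area 90.75 mm²); the sphere at (0.5, 6.5): section is a regular 12-gon, circumradius = √(r²−h²) = √(11²−8.8²) = 6.600 (area = (12/2)·6.600²·sin(360°/12) = 130.68 mm²); the r=12 sphere at (10.5, 5.5) slices to a regular 12-gon of circumradius 11.973 (√(r²−h²) with h=0.8 from center) (area = (12/2)·11.973²·sin(360°/12) = 430.08 mm²); the cube at (15, 5) is present — its section is the full 18.5×26.5 rectangle (area 490.25 mm²); Combining (union): the regions partially overlap — summed areas 1141.76 mm² minus the doubly-counted overlap 229.43 mm² gives 912.33 mm² — area = 912.33 mm². At z = 36.6: the cube does not reach this height (z outside [0, 24]); the r=11 sphere at (0.5, 6.5) slices to a regular 12-gon of circumradius 10.207 (√(r²−h²) with h=4.1 from center) (area = (12/2)·10.207²·sin(360°/12) = 312.57 mm²); the sphere at (10.5, 5.5) is not intersected at this z (|z−center|=12.100 > r=12); the cube at (15, 5) does not reach this height (z outside [11, 24.5]); Taking the union: only the r=11 sphere at (0.5, 6.5) is present, so the union is just that shape — area = 312.57 mm². Checking containment: at z = 36.6 the cross-section extends beyond the z = 23.7 cross-section by about 102.56 mm².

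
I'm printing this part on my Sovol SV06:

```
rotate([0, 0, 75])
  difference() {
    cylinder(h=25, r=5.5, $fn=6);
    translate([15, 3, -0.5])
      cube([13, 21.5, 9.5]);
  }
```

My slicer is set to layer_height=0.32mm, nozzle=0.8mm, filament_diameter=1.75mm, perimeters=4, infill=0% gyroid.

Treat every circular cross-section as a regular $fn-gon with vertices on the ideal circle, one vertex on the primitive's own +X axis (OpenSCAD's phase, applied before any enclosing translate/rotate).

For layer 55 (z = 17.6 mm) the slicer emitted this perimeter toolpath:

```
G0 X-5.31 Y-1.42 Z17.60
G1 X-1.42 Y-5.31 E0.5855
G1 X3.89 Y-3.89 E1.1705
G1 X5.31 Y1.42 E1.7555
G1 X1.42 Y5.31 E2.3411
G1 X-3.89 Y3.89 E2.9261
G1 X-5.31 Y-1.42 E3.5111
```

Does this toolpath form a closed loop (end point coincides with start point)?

Start point (G0): (-5.31, -1.42). End point (last G1): the path returns to the start — closed.

yes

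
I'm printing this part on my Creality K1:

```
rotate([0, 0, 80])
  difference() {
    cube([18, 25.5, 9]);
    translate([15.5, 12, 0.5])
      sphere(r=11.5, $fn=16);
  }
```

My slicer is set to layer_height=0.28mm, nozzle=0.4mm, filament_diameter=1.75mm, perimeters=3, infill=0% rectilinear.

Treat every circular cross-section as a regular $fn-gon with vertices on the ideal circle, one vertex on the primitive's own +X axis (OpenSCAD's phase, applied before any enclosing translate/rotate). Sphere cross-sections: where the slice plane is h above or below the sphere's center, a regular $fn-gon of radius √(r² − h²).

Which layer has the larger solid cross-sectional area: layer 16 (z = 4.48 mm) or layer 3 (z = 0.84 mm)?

Layer 16 (z = 4.48): the 18×25.5 cube contributes its full rectangle (area 459.00 mm²); the r=11.5 sphere at (15.5, 12) slices to a regular 16-gon of circumradius 10.789 (√(r²−h²) with h=3.98 from center) (area = (16/2)·10.789²·sin(360°/16) = 356.38 mm²); Taking the first minus the rest: starting from the 18×25.5 cube (459.00 mm²), the r=11.5 sphere at (15.5, 12) partially overlaps it — only the 230.90 mm² overlap (of its 356.38 mm²) is removed, clipping the outline — area = 228.10 mm²; (whole slice rotated 80° about Z — lengths, areas and connectivity unchanged). So its area = 228.10 mm². Layer 3 (z = 0.84): the 18×25.5 cube contributes its full rectangle (area 459.00 mm²); the r=11.5 sphere at (15.5, 12) contributes a regular 16-gon of circumradius √(11.5²−0.34²) = 11.495 (area = (16/2)·11.495²·sin(360°/16) = 404.53 mm²); After the difference (first − rest): starting from the 18×25.5 cube (459.00 mm²), the r=11.5 sphere at (15.5, 12) partially overlaps it — only the 258.49 mm² overlap (of its 404.53 mm²) is removed, clipping the outline — area = 200.51 mm²; (whole slice rotated 80° about Z — lengths, areas and connectivity unchanged). So its area = 200.51 mm². Layer 16 is larger (228.10 vs 200.51 mm²).

layer 16 (z = 4.48 mm)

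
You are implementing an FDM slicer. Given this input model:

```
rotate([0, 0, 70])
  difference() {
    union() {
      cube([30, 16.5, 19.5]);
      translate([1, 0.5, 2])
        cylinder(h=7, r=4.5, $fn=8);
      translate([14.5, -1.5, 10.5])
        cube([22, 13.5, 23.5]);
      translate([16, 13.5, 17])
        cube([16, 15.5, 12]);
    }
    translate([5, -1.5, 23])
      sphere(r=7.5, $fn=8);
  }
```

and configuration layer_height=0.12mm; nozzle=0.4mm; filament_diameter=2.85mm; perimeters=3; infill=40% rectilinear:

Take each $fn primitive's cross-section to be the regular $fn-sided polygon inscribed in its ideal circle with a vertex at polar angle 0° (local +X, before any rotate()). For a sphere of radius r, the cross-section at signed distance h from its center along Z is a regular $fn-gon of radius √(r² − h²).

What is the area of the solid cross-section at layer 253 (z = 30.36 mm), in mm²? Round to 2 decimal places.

At z = 30.36 mm: the cube does not reach this height (z outside [0, 19.5]); the cylinder at (1, 0.5) does not reach this height (z outside [2, 9]); the 22×13.5 cube at (14.5, -1.5) contributes its full rectangle (area 297.00 mm²); the cube at (16, 13.5) is not intersected at this z (z outside [17, 29]); Merging all regions: only the 22×13.5 cube at (14.5, -1.5) is present, so the union is just that shape — area = 297.00 mm²; the sphere at (5, -1.5): section is a regular 8-gon, circumradius = √(r²−h²) = √(7.5²−7.36²) = 1.442 (area = (8/2)·1.442²·sin(360°/8) = 5.88 mm²); Subtracting the remaining from the first: starting from that combined region (297.00 mm²), the r=7.5 sphere at (5, -1.5) misses the remaining region (no effect) — area = 297.00 mm²; (whole slice rotated 70° about Z — lengths, areas and connectivity unchanged). Overall, the cross-section is a single solid region. Net area = 297.00 mm².

297.00 mm²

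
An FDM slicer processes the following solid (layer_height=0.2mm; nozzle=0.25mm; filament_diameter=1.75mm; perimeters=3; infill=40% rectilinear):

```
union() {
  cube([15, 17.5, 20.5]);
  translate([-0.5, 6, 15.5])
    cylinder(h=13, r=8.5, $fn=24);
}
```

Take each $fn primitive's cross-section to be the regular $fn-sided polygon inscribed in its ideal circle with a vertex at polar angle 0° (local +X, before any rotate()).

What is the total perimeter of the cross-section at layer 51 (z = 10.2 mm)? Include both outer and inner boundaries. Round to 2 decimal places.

At z = 10.2 mm: the 15×17.5 cube contributes its full rectangle (perimeter 65.00 mm); the cylinder at (-0.5, 6) does not reach this height (z outside [15.5, 28.5]); Combining (union): only the 15×17.5 cube is present, so the union is just that shape — boundary = 65.00 mm. Overall, the cross-section is a single solid region. Total boundary length (outer) = 65.00 mm.

65.00 mm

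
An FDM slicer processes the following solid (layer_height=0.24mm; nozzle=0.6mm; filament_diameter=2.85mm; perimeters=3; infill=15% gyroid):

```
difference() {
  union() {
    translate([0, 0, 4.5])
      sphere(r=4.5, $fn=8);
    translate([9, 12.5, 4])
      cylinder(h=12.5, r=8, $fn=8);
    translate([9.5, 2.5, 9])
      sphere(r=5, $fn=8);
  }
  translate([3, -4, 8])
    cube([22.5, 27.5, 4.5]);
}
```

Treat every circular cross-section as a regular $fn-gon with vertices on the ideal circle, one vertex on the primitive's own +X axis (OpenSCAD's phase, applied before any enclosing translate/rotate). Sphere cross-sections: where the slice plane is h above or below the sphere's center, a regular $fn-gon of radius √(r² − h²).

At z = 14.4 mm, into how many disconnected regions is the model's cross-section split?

1

At z = 14.4 mm: the sphere is absent (|z−center|=9.900 > r=4.5); the cylinder at (9, 12.5): section is a regular 8-gon, circumradius r=8; the sphere at (9.5, 2.5) is not intersected at this z (|z−center|=5.400 > r=5); Merging all regions: only the r=8 cylinder at (9, 12.5) is present, so the union is just that shape — 1 connected region; the cube at (3, -4) does not reach this height (z outside [8, 12.5]); Taking the first minus the rest: none of the subtracted shapes is present at this height, so the result so far is unchanged — 1 connected region. The result has 1 disconnected region.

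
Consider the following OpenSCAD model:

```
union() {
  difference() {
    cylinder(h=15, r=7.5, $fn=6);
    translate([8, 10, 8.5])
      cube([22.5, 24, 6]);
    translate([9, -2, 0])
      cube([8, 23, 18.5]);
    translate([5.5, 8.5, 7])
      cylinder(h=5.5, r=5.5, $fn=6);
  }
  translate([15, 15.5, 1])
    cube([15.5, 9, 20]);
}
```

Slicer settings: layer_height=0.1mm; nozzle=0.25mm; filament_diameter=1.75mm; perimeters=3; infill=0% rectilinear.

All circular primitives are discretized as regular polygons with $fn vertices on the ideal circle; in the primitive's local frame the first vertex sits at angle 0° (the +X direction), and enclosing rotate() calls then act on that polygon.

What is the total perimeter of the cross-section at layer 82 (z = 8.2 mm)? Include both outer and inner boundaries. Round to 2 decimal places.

At z = 8.2 mm: the cylinder: section is a regular 6-gon, circumradius r=7.5 (perimeter = 2·6·7.500·sin(180°/6) = 45.00 mm); the cube at (8, 10) is not intersected at this z (z outside [8.5, 14.5]); the 8×23 cube at (9, -2) contributes its full rectangle (perimeter 62.00 mm); the cylinder at (5.5, 8.5): section is a regular 6-gon, circumradius r=5.5 (perimeter = 2·6·5.500·sin(180°/6) = 33.00 mm); After the difference (first − rest): starting from the r=7.5 cylinder, the 8×23 cube at (9, -2) misses the remaining region (no effect); the r=5.5 cylinder at (5.5, 8.5) partially overlaps it — only the 7.15 mm² overlap (of its 78.59 mm²) is removed, clipping the outline — boundary = 45.00 mm; the 15.5×9 cube at (15, 15.5) contributes its full rectangle (perimeter 49.00 mm); Taking the union: the 2 present regions are separate (no shared area or edge), so areas and boundary lengths simply add and each stays a separate island — boundary = 94.00 mm. Overall, the cross-section has 2 separate islands. Total boundary length (outer) = 94.00 mm.

94.00 mm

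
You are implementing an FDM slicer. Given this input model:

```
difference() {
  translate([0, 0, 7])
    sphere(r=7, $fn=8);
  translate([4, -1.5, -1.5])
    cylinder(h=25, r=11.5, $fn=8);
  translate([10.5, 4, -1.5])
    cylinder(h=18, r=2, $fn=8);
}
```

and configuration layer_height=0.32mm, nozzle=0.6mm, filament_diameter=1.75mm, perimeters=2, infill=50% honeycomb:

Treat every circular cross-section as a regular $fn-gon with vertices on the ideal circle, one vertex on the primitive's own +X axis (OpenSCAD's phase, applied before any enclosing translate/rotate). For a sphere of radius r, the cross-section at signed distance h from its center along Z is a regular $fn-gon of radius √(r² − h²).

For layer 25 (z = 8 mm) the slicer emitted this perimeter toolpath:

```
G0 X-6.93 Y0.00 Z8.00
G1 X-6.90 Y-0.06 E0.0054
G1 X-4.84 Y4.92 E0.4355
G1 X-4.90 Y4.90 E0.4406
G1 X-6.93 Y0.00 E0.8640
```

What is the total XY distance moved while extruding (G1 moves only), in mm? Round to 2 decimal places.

Sum the Euclidean lengths of each G1 segment: total = 10.82 mm.

10.82 mm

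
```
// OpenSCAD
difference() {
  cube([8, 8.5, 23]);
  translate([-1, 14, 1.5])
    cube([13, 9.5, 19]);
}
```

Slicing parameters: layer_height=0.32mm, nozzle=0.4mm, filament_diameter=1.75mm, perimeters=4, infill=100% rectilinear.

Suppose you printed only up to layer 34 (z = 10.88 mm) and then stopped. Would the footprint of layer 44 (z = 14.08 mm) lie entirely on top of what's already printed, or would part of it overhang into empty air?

entirely on top

Compare the two slices. At z = 10.88: the cube is present — its section is the full 8×8.5 rectangle (area 68.00 mm²); the 13×9.5 cube at (-1, 14) contributes its full rectangle (area 123.50 mm²); After the difference (first − rest): starting from the 8×8.5 cube (68.00 mm²), the 13×9.5 cube at (-1, 14) misses the remaining region (no effect) — area = 68.00 mm². At z = 14.08: the cube (footprint 8×8.5) is included at this height (area 68.00 mm²); the 13×9.5 cube at (-1, 14) contributes its full rectangle (area 123.50 mm²); After the difference (first − rest): starting from the 8×8.5 cube (68.00 mm²), the 13×9.5 cube at (-1, 14) misses the remaining region (no effect) — area = 68.00 mm². Checking containment: the cross-section at z = 14.08 is a subset of the cross-section at z = 10.88.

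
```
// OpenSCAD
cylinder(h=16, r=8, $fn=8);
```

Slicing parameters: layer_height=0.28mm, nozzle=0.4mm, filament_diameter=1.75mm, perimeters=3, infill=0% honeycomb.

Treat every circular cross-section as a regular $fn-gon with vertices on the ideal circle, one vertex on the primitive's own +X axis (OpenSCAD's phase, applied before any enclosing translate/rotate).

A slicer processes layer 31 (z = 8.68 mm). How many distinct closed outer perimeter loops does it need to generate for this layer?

1

At z = 8.68 mm: the r=8 cylinder gives a regular 8-gon of circumradius 8 (constant along its height). The result has 1 disconnected region.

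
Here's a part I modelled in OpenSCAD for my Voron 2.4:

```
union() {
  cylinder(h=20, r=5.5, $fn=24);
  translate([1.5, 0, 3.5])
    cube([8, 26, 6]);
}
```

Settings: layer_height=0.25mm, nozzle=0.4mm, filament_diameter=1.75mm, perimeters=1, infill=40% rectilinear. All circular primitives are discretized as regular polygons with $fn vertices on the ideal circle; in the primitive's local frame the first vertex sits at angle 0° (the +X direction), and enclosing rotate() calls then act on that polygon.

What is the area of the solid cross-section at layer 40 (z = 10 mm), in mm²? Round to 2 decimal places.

93.95 mm²

At z = 10 mm: the r=5.5 cylinder gives a regular 24-gon of circumradius 5.5 (constant along its height) (area = (24/2)·5.500²·sin(360°/24) = 93.95 mm²); the cube at (1.5, 0) is absent (z outside [3.5, 9.5]); Taking the union: only the r=5.5 cylinder is present, so the union is just that shape — area = 93.95 mm². Overall, the cross-section is a single solid region. Net area = 93.95 mm².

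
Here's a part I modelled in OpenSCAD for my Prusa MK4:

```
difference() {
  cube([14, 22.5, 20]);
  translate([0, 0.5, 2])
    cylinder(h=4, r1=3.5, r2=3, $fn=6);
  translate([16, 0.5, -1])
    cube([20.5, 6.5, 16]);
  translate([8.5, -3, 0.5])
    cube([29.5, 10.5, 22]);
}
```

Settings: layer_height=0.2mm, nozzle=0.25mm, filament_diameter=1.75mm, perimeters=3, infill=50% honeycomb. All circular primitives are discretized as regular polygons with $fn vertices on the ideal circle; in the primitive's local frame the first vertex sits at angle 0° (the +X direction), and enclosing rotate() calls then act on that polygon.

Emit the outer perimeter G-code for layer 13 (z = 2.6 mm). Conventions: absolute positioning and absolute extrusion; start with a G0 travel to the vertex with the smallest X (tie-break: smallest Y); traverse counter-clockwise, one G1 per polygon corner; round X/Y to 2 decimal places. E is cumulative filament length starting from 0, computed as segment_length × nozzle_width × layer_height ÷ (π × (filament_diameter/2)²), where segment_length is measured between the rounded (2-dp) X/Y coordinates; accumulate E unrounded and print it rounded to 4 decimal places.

G0 X0.00 Y3.47 Z2.60
G1 X1.71 Y3.47 E0.0355
G1 X3.42 Y0.50 E0.1068
G1 X3.14 Y0.00 E0.1187
G1 X8.50 Y0.00 E0.2301
G1 X8.50 Y7.50 E0.3860
G1 X14.00 Y7.50 E0.5004
G1 X14.00 Y22.50 E0.8122
G1 X0.00 Y22.50 E1.1032
G1 X0.00 Y3.47 E1.4988

At z = 2.6 mm: the cube (footprint 14×22.5) is included at this height; the cone at (0, 0.5): at t=0.150 of its height the radius interpolates to r₁+(r₂−r₁)t = 3.425, giving a regular 6-gon of that circumradius; the cube at (16, 0.5) (footprint 20.5×6.5) is included at this height; the cube at (8.5, -3) (footprint 29.5×10.5) is included at this height; Taking the first minus the rest: starting from the 14×22.5 cube, the cone at (0, 0.5) partially overlaps it — only the 9.26 mm² overlap (of its 30.48 mm²) is removed, clipping the outline; the 20.5×6.5 cube at (16, 0.5) misses the remaining region (no effect); the 29.5×10.5 cube at (8.5, -3) partially overlaps it — only the 41.25 mm² overlap (of its 309.75 mm²) is removed, clipping the outline — 1 connected region. The outline is a single polygon with 9 vertices. Extrusion per mm of travel: 0.25 × 0.2 / (π × 0.875²) = 0.020788. Accumulating E over each segment gives final E = 1.4988.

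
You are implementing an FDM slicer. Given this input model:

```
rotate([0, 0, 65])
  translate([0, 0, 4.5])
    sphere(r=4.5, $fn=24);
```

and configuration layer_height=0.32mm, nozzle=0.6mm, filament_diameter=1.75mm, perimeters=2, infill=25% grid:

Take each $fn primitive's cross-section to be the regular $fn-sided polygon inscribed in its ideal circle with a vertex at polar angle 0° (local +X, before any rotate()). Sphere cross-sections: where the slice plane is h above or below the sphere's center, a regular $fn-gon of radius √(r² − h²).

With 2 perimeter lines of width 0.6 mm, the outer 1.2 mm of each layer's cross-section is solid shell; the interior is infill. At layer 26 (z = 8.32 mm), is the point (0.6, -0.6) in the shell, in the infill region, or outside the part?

At z = 8.32 mm: the sphere: section is a regular 24-gon, circumradius = √(r²−h²) = √(4.5²−3.82²) = 2.379; (whole slice rotated 65° about Z — lengths, areas and connectivity unchanged). Overall, the cross-section is a single solid region. Undo the 65° rotation: the query point maps to (-0.290, -0.797) in the un-rotated model frame. The nearest boundary edge runs (-1.19, -2.06)→(-0.62, -2.30); distance from the point to it = 1.51 mm. The point is inside the cross-section and 1.51 mm from the nearest boundary — more than the 1.2 mm shell width (2 × 0.6), so it's in the infill interior.

infill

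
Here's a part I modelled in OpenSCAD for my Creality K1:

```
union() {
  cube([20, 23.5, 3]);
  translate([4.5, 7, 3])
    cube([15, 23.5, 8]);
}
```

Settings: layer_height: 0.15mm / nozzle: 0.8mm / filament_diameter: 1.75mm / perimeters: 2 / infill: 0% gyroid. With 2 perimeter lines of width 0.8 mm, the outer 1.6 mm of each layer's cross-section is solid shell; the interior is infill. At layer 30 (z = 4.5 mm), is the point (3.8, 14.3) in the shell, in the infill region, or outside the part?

outside

At z = 4.5 mm: the cube is absent (z outside [0, 3]); the cube at (4.5, 7) is present — its section is the full 15×23.5 rectangle; Merging all regions: only the 15×23.5 cube at (4.5, 7) is present, so the union is just that shape — 1 connected region. Overall, the cross-section is a single solid region. The nearest boundary edge runs (4.50, 30.50)→(4.50, 7.00); distance from the point to it = 0.70 mm. The point is not inside any of the regions above, so it lies outside the cross-section (0.70 mm from the nearest boundary).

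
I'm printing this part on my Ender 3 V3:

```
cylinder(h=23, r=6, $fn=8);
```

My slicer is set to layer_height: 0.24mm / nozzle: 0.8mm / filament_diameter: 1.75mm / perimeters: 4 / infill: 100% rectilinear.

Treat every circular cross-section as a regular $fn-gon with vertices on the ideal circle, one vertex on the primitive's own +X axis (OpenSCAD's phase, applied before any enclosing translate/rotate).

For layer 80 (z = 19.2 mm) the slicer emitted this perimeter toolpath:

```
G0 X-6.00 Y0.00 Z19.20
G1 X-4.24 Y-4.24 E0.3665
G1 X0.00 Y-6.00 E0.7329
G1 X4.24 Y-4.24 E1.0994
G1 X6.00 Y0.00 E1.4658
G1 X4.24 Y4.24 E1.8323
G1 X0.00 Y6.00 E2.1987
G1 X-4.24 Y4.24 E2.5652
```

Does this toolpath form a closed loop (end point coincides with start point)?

Start point (G0): (-6.00, 0.00). End point (last G1): the path does not return to the start — open.

no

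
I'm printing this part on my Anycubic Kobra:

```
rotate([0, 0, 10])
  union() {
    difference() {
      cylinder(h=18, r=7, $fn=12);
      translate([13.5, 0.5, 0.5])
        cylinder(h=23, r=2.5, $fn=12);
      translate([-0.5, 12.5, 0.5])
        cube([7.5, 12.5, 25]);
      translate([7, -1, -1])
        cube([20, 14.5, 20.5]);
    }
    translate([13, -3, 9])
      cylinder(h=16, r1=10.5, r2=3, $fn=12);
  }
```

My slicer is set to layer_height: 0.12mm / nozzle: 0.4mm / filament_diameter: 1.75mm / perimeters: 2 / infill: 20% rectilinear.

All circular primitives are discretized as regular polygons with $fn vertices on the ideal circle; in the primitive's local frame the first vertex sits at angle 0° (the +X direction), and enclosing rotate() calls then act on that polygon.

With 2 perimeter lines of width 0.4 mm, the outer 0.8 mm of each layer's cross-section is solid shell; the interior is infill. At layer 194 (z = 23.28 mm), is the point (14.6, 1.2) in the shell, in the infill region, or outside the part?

infill

At z = 23.28 mm: the cylinder is absent (z outside [0, 18]); the r=2.5 cylinder at (13.5, 0.5) gives a regular 12-gon of circumradius 2.5 (constant along its height); the cube at (-0.5, 12.5) is present — its section is the full 7.5×12.5 rectangle; the cube at (7, -1) is not intersected at this z (z outside [-1, 19.5]); Subtracting the remaining from the first: the first operand is absent here, so nothing remains; the cone at (13, -3) contributes a regular 12-gon of circumradius 3.806 (interpolated between r1=10.5 and r2=3 at t=0.893); Taking the union: only the cone at (13, -3) is present, so the union is just that shape — 1 connected region; (rotated 10° about Z; rotation is an isometry so areas/perimeters/island counts are preserved). Overall, the cross-section is a single solid region. Undo the 10° rotation: the query point maps to (14.587, -1.353) in the un-rotated model frame. The nearest boundary edge runs (16.30, -1.10)→(14.90, 0.30); distance from the point to it = 1.39 mm. The point is inside the cross-section and 1.39 mm from the nearest boundary — more than the 0.8 mm shell width (2 × 0.4), so it's in the infill interior.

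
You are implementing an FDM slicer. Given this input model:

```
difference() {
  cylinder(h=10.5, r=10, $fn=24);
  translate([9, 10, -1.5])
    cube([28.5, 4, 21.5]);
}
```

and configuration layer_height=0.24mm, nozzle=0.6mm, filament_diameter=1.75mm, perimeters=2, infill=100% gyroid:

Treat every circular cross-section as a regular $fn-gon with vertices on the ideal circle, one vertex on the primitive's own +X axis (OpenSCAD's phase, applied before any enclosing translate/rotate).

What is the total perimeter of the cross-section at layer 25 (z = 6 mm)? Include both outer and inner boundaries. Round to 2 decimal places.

At z = 6 mm: the r=10 cylinder gives a regular 24-gon of circumradius 10 (constant along its height) (perimeter = 2·24·10.000·sin(180°/24) = 62.65 mm); the cube at (9, 10) (footprint 28.5×4) is included at this height (perimeter 65.00 mm); Subtracting the remaining from the first: starting from the r=10 cylinder, the 28.5×4 cube at (9, 10) misses the remaining region (no effect) — boundary = 62.65 mm. Overall, the cross-section is a single solid region. Total boundary length (outer) = 62.65 mm.

62.65 mm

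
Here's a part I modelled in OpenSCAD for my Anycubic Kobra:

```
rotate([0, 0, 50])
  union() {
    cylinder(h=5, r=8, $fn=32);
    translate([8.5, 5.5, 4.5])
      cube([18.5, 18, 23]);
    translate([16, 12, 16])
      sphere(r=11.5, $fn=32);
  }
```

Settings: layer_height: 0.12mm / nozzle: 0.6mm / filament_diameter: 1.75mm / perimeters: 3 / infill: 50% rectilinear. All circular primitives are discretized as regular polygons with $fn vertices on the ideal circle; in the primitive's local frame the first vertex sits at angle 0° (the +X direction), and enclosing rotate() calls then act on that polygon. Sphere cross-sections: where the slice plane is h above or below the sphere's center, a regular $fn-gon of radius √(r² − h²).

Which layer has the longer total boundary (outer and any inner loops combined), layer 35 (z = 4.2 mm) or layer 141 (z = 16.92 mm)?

layer 141 (z = 16.92 mm)

Layer 35 (z = 4.2): the cylinder: section is a regular 32-gon, circumradius r=8 (perimeter = 2·32·8.000·sin(180°/32) = 50.18 mm); the cube at (8.5, 5.5) does not reach this height (z outside [4.5, 27.5]); the sphere at (16, 12) is not intersected at this z (|z−center|=11.800 > r=11.5); Combining (union): only the r=8 cylinder is present, so the union is just that shape — boundary = 50.18 mm; (rotated 50° about Z; rotation is an isometry so areas/perimeters/island counts are preserved). So its perimeter = 50.18 mm. Layer 141 (z = 16.92): the cylinder is not intersected at this z (z outside [0, 5]); the cube at (8.5, 5.5) (footprint 18.5×18) is included at this height (perimeter 73.00 mm); the r=11.5 sphere at (16, 12) slices to a regular 32-gon of circumradius 11.463 (√(r²−h²) with h=0.92 from center) (perimeter = 2·32·11.463·sin(180°/32) = 71.91 mm); Merging all regions: the regions partially overlap (shared area 298.63 mm²), so the edge portions inside another operand are dropped and the merged outline is re-measured after clipping — boundary = 79.88 mm; (whole slice rotated 50° about Z — lengths, areas and connectivity unchanged). So its perimeter = 79.88 mm. Layer 141 is larger (79.88 vs 50.18 mm).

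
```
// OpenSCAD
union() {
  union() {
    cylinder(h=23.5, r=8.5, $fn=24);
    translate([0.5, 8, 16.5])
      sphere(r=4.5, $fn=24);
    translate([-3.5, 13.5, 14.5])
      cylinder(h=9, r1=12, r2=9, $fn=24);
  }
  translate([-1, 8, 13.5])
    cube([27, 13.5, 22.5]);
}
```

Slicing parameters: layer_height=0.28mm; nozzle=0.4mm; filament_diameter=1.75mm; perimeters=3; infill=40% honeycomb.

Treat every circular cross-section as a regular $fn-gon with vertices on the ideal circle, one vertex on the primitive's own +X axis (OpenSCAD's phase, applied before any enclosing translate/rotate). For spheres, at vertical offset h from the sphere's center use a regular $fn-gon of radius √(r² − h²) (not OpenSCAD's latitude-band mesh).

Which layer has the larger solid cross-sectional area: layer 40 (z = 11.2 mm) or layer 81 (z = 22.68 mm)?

layer 81 (z = 22.68 mm)

Layer 40 (z = 11.2): the r=8.5 cylinder gives a regular 24-gon of circumradius 8.5 (constant along its height) (area = (24/2)·8.500²·sin(360°/24) = 224.40 mm²); the sphere at (0.5, 8) is not intersected at this z (|z−center|=5.300 > r=4.5); the cone at (-3.5, 13.5) does not reach this height (z outside [14.5, 23.5]); Taking the union: only the r=8.5 cylinder is present, so the union is just that shape — area = 224.40 mm²; the cube at (-1, 8) is absent (z outside [13.5, 36]); Combining (union): only the result so far is present, so the union is just that shape — area = 224.40 mm². So its area = 224.40 mm². Layer 81 (z = 22.68): the cylinder: section is a regular 24-gon, circumradius r=8.5 (area = (24/2)·8.500²·sin(360°/24) = 224.40 mm²); the sphere at (0.5, 8) does not reach this height (|z−center|=6.180 > r=4.5); the cone at (-3.5, 13.5): at t=0.909 of its height the radius interpolates to r₁+(r₂−r₁)t = 9.273, giving a regular 24-gon of that circumradius (area = (24/2)·9.273²·sin(360°/24) = 267.08 mm²); Merging all regions: the regions partially overlap — summed areas 491.48 mm² minus the doubly-counted overlap 27.54 mm² gives 463.94 mm² — area = 463.94 mm²; the cube at (-1, 8) is present — its section is the full 27×13.5 rectangle (area 364.50 mm²); Taking the union: the regions partially overlap — summed areas 828.44 mm² minus the doubly-counted overlap 76.76 mm² gives 751.67 mm² — area = 751.67 mm². So its area = 751.67 mm². Layer 81 is larger (751.67 vs 224.40 mm²).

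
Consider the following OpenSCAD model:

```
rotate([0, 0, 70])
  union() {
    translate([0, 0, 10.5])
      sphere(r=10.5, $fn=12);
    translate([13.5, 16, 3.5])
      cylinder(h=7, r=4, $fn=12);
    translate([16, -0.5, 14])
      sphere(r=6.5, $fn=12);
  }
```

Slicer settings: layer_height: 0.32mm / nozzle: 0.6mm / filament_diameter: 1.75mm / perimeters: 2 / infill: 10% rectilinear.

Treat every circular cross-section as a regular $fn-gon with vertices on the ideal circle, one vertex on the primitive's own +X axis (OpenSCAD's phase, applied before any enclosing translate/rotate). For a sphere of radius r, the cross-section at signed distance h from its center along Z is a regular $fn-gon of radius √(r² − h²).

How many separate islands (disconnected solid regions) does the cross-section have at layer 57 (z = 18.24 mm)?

2

At z = 18.24 mm: the r=10.5 sphere slices to a regular 12-gon of circumradius 7.095 (√(r²−h²) with h=7.74 from center); the cylinder at (13.5, 16) is not intersected at this z (z outside [3.5, 10.5]); the r=6.5 sphere at (16, -0.5) slices to a regular 12-gon of circumradius 4.927 (√(r²−h²) with h=4.24 from center); Merging all regions: the 2 present regions are separate (no shared area or edge), so areas and boundary lengths simply add and each stays a separate island — 2 connected regions; (whole slice rotated 70° about Z — lengths, areas and connectivity unchanged). Overall, the cross-section has 2 separate islands. Island count = 2.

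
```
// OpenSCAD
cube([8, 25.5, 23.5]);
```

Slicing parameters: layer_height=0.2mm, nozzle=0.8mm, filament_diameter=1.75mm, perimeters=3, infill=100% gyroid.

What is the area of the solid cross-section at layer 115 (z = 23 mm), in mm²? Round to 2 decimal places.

204.00 mm²

At z = 23 mm: the 8×25.5 cube contributes its full rectangle (area 204.00 mm²). Overall, the cross-section is a single solid region. Net area = 204.00 mm².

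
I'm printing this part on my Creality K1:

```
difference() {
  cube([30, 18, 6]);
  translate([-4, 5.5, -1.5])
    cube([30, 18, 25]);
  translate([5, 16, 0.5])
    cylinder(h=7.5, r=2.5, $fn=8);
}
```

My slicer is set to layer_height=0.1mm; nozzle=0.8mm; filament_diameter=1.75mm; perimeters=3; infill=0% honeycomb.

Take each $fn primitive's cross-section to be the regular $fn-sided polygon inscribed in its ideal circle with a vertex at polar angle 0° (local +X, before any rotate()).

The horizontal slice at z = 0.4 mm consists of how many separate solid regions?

1

At z = 0.4 mm: the 30×18 cube contributes its full rectangle; the cube at (-4, 5.5) is present — its section is the full 30×18 rectangle; the cylinder at (5, 16) is absent (z outside [0.5, 8]); After the difference (first − rest): starting from the 30×18 cube, the 30×18 cube at (-4, 5.5) partially overlaps it — only the 325.00 mm² overlap (of its 540.00 mm²) is removed, clipping the outline — 1 connected region. The result has 1 disconnected region.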